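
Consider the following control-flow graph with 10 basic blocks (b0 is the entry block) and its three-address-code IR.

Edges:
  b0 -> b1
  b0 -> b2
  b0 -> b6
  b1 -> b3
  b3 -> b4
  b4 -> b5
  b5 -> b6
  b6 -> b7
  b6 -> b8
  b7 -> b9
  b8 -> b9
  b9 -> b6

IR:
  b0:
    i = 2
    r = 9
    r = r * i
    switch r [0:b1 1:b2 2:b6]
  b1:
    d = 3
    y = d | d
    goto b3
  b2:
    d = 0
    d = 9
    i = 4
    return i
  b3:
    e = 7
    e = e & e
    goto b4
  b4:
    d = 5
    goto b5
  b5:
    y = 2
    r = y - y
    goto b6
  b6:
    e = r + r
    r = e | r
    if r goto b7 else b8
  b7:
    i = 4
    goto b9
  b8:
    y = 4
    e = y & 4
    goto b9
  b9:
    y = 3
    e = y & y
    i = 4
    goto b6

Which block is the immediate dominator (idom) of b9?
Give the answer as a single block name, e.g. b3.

Answer: b6

Analysis:
idom tree: b1←b0 b2←b0 b3←b1 b4←b3 b5←b4 b6←b0 b7←b6 b8←b6 b9←b6
Join-block Dom:
  b6: preds {b0,b5,b9}: {b0} ∩ {b0,b1,b3,b4,b5} ∩ {b0,b6,b9} = {b0}; idom=b0
  b9: preds {b7,b8}: {b0,b6,b7} ∩ {b0,b6,b8} = {b0,b6}; idom=b6

idom(b9) = b6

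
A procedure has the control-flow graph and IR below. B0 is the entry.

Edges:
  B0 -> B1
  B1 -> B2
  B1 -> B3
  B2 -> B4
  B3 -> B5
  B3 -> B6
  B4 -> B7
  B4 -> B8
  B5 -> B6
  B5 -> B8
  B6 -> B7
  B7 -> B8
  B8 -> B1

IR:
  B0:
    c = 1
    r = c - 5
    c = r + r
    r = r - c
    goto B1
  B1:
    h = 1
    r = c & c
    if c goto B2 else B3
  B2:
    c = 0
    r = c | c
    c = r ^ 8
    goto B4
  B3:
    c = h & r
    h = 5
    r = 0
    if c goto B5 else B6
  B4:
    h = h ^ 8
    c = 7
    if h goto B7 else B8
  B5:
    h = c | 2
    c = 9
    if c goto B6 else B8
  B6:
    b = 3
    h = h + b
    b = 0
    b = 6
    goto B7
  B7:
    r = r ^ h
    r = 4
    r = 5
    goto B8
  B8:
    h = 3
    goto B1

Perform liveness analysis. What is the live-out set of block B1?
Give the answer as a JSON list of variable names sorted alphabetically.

Per-block:
  B0: def={c,r} ue=∅
  B1: def={h,r} ue={c}
  B2: def={c,r} ue=∅
  B3: def={c,h,r} ue={h,r}
  B4: def={c,h} ue={h}
  B5: def={c,h} ue={c}
  B6: def={b,h} ue={h}
  B7: def={r} ue={h,r}
  B8: def={h} ue=∅

Live sets:
  B0: in=∅ out={c}
  B1: in={c} out={h,r}
  B2: in={h} out={h,r}
  B3: in={h,r} out={c,h,r}
  B4: in={h,r} out={c,h,r}
  B5: in={c,r} out={c,h,r}
  B6: in={c,h,r} out={c,h,r}
  B7: in={c,h,r} out={c}
  B8: in={c} out={c}

live-out(B1) = ["h", "r"]

Answer: ["h", "r"]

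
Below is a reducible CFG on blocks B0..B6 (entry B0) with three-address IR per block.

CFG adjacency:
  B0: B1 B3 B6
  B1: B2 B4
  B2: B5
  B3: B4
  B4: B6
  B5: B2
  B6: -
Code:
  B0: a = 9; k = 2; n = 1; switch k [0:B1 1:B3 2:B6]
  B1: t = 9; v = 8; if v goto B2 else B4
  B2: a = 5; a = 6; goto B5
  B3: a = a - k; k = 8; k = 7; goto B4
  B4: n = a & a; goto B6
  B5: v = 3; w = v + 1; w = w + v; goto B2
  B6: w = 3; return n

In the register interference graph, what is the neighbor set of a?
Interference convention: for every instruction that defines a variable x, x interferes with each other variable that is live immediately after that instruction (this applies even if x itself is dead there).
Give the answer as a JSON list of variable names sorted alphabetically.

def/use:
  B0: {a,k,n} / ∅
  B1: {t,v} / ∅
  B2: {a} / ∅
  B3: {a,k} / {a,k}
  B4: {n} / {a}
  B5: {v,w} / ∅
  B6: {w} / {n}

Live sets:
  live B0: ∅→{a,k,n}
  live B1: {a}→{a}
  live B2: ∅→∅
  live B3: {a,k}→{a}
  live B4: {a}→{n}
  live B5: ∅→∅
  live B6: {n}→∅

Interfere edges:
  a — {k,n,t,v}
  k — {a,n}
  n — {a,k,w}
  t — {a}
  v — {a,w}
  w — {n,v}

N(a) = ["k", "n", "t", "v"]

Answer: ["k", "n", "t", "v"]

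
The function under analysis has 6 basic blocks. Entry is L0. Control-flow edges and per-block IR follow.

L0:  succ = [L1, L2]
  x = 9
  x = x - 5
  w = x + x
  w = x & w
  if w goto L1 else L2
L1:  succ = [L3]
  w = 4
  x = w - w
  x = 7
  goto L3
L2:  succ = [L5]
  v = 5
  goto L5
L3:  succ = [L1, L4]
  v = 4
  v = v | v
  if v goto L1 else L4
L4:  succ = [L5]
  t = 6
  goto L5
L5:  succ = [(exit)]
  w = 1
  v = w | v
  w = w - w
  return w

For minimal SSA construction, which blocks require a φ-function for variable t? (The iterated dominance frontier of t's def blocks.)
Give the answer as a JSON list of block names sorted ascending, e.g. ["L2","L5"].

idom tree: L1←L0 L2←L0 L3←L1 L4←L3 L5←L0
Dom∩ at merges:
  L1: preds {L0,L3}: {L0} ∩ {L0,L1,L3} = {L0}; idom=L0
  L5: preds {L2,L4}: {L0,L2} ∩ {L0,L1,L3,L4} = {L0}; idom=L0

Frontier:
  L1←L0: walk · to L0
  L1←L3: walk L3→L1 to L0
  L5←L2: walk L2 to L0
  L5←L4: walk L4→L3→L1 to L0
  L0: DF=∅
  L1: DF={L1,L5}
  L2: DF={L5}
  L3: DF={L1,L5}
  L4: DF={L5}
  L5: DF=∅

φ for t: defs {L4}
  DF⁺ = {L5}

Answer: ["L5"]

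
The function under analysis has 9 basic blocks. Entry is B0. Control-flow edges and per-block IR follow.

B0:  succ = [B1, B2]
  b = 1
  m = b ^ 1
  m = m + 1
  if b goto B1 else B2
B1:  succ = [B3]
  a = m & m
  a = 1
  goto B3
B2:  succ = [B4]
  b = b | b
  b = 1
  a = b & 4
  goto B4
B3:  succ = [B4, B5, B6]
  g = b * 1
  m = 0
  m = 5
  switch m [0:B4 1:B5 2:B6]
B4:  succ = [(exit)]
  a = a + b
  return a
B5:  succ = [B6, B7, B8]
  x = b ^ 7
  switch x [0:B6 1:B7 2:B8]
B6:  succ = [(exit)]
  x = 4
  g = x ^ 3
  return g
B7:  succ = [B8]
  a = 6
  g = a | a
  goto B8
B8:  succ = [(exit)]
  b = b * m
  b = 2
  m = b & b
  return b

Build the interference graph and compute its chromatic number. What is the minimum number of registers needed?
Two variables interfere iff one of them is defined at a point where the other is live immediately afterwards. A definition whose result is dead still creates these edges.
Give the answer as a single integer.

Answer: 4

Derivation:
Block summaries:
  B0: {b,m} / ∅
  B1: {a} / {m}
  B2: {a,b} / {b}
  B3: {g,m} / {b}
  B4: {a} / {a,b}
  B5: {x} / {b}
  B6: {g,x} / ∅
  B7: {a,g} / ∅
  B8: {b,m} / {b,m}

Backward fixpoint:
  live B0: ∅→{b,m}
  live B1: {b,m}→{a,b}
  live B2: {b}→{a,b}
  live B3: {a,b}→{a,b,m}
  live B4: {a,b}→∅
  live B5: {b,m}→{b,m}
  live B6: ∅→∅
  live B7: {b,m}→{b,m}
  live B8: {b,m}→∅

Conflict graph:
  a: {b,g,m}
  b: {a,g,m,x}
  g: {a,b,m}
  m: {a,b,g,x}
  x: {b,m}

Registers:
  lower bound: {a,b,g,m} mutually conflict ⇒ χ ≥ 4
  assign a→c2 b→c0 g→c3 m→c1 x→c2 — no edge inside a register ⇒ χ ≤ 4
  χ = 4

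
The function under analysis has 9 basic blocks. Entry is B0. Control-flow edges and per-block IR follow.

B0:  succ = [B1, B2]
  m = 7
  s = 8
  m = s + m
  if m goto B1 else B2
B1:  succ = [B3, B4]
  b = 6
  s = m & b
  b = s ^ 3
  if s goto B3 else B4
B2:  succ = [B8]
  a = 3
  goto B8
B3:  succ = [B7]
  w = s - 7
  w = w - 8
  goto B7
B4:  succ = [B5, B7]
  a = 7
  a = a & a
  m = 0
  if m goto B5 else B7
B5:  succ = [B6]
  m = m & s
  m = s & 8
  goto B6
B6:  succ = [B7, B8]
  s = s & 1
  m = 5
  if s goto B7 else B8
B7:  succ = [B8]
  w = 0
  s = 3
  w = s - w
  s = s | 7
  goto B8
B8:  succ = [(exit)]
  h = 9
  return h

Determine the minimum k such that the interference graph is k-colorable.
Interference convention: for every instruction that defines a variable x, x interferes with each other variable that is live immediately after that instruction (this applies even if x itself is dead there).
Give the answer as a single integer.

Per-block:
  B0: {m,s} / ∅
  B1: {b,s} / {m}
  B2: {a} / ∅
  B3: {w} / {s}
  B4: {a,m} / ∅
  B5: {m} / {m,s}
  B6: {m,s} / {s}
  B7: {s,w} / ∅
  B8: {h} / ∅

Liveness:
  B0: in=∅ out={m}
  B1: in={m} out={s}
  B2: in=∅ out=∅
  B3: in={s} out=∅
  B4: in={s} out={m,s}
  B5: in={m,s} out={s}
  B6: in={s} out=∅
  B7: in=∅ out=∅
  B8: in=∅ out=∅

Interference:
  a↔{s}
  b↔{m,s}
  h↔∅
  m↔{b,s}
  s↔{a,b,m,w}
  w↔{s}

Registers:
  clique {b,m,s} ⇒ need ≥ 3
  assign a→r1 b→r1 h→r0 m→r2 s→r0 w→r1 — no edge inside a register ⇒ χ ≤ 3
  χ = 3

Answer: 3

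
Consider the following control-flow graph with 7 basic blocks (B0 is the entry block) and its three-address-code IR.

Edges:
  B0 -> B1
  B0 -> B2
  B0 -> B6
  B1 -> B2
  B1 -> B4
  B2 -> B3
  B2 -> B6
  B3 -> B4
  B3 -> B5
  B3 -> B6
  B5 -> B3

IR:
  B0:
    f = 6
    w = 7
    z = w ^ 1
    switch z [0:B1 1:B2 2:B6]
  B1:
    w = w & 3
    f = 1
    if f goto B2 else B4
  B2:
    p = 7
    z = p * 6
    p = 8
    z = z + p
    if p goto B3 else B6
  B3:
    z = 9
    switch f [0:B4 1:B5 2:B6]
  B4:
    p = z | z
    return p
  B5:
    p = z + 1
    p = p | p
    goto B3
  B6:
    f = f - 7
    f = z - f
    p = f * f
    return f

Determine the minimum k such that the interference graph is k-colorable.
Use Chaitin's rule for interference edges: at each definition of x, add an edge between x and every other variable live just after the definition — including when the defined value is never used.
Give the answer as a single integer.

Answer: 3

Derivation:
Block summaries:
  B0: def={f,w,z} ue=∅
  B1: def={f,w} ue={w}
  B2: def={p,z} ue=∅
  B3: def={z} ue={f}
  B4: def={p} ue={z}
  B5: def={p} ue={z}
  B6: def={f,p} ue={f,z}

Liveness:
  live B0: ∅→{f,w,z}
  live B1: {w,z}→{f,z}
  live B2: {f}→{f,z}
  live B3: {f}→{f,z}
  live B4: {z}→∅
  live B5: {f,z}→{f}
  live B6: {f,z}→∅

Conflict graph:
  f — {p,w,z}
  p — {f,z}
  w — {f,z}
  z — {f,p,w}

Registers:
  lower bound: {f,p,z} mutually conflict ⇒ χ ≥ 3
  assign f→r0 p→r2 w→r2 z→r1 — no edge inside a register ⇒ χ ≤ 3
  χ = 3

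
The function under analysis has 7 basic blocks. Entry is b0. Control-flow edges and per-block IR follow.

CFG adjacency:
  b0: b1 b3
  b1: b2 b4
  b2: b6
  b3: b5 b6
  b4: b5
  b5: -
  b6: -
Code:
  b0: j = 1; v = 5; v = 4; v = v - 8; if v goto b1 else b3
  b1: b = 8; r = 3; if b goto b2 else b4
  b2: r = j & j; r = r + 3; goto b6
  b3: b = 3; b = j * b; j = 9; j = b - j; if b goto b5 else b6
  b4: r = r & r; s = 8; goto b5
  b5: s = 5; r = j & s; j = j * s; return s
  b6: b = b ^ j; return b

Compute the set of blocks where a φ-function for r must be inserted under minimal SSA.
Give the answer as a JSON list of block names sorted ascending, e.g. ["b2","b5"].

idom tree: b1←b0 b2←b1 b3←b0 b4←b1 b5←b0 b6←b0
Dom at joins:
  b5: preds {b3,b4}: {b0,b3} ∩ {b0,b1,b4} = {b0}; idom=b0
  b6: preds {b2,b3}: {b0,b1,b2} ∩ {b0,b3} = {b0}; idom=b0

Frontier:
  b5←b3: walk b3 to b0
  b5←b4: walk b4→b1 to b0
  b6←b2: walk b2→b1 to b0
  b6←b3: walk b3 to b0
  b0: DF=∅
  b1: DF={b5,b6}
  b2: DF={b6}
  b3: DF={b5,b6}
  b4: DF={b5}
  b5: DF=∅
  b6: DF=∅

φ for r: defs {b1,b2,b4,b5}
  DF⁺ = {b5,b6}

Answer: ["b5", "b6"]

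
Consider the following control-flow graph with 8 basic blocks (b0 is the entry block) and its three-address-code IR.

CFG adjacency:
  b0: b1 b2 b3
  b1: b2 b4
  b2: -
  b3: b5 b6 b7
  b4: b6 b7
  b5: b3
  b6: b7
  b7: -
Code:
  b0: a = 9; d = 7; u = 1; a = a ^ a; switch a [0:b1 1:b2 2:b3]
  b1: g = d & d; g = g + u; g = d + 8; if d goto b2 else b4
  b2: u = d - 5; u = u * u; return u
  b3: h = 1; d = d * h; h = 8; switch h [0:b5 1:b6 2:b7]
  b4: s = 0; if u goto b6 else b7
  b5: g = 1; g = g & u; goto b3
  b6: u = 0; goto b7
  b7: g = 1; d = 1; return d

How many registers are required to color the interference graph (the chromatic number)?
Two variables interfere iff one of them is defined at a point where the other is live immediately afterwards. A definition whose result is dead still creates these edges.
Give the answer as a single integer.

Per-block:
  b0 def {a,d,u} use ∅
  b1 def {g} use {d,u}
  b2 def {u} use {d}
  b3 def {d,h} use {d}
  b4 def {s} use {u}
  b5 def {g} use {u}
  b6 def {u} use ∅
  b7 def {d,g} use ∅

Backward fixpoint:
  live b0: ∅→{d,u}
  live b1: {d,u}→{d,u}
  live b2: {d}→∅
  live b3: {d,u}→{d,u}
  live b4: {u}→∅
  live b5: {d,u}→{d,u}
  live b6: ∅→∅
  live b7: ∅→∅

Interfere edges:
  a — {d,u}
  d — {a,g,h,u}
  g — {d,u}
  h — {d,u}
  s — {u}
  u — {a,d,g,h,s}

Chromatic number:
  {a,d,u} pairwise interfere (3-clique) ⇒ χ ≥ 3
  assign a→R2 d→R1 g→R2 h→R2 s→R1 u→R0 — no edge inside a register ⇒ χ ≤ 3
  χ = 3

Answer: 3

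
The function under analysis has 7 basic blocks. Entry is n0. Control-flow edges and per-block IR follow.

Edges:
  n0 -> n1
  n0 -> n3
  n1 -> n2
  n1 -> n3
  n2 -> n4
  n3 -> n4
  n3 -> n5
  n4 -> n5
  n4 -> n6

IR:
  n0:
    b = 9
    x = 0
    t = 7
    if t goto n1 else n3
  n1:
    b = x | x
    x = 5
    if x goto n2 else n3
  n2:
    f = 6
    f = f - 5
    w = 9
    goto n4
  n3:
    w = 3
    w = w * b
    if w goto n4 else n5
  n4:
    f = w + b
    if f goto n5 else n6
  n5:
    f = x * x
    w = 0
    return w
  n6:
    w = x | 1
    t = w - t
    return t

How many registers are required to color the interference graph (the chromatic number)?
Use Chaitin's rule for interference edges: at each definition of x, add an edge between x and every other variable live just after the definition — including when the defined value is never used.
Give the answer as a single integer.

def/use:
  n0: {b,t,x} / ∅
  n1: {b,x} / {x}
  n2: {f,w} / ∅
  n3: {w} / {b}
  n4: {f} / {b,w}
  n5: {f,w} / {x}
  n6: {t,w} / {t,x}

Live sets:
  n0: in=∅ out={b,t,x}
  n1: in={t,x} out={b,t,x}
  n2: in={b,t,x} out={b,t,w,x}
  n3: in={b,t,x} out={b,t,w,x}
  n4: in={b,t,w,x} out={t,x}
  n5: in={x} out=∅
  n6: in={t,x} out=∅

Interfere edges:
  b — {f,t,w,x}
  f — {b,t,x}
  t — {b,f,w,x}
  w — {b,t,x}
  x — {b,f,t,w}

Chromatic number:
  clique {b,f,t,x} ⇒ need ≥ 4
  assign b→r0 f→r3 t→r1 w→r3 x→r2 — no edge inside a register ⇒ χ ≤ 4
  χ = 4

Answer: 4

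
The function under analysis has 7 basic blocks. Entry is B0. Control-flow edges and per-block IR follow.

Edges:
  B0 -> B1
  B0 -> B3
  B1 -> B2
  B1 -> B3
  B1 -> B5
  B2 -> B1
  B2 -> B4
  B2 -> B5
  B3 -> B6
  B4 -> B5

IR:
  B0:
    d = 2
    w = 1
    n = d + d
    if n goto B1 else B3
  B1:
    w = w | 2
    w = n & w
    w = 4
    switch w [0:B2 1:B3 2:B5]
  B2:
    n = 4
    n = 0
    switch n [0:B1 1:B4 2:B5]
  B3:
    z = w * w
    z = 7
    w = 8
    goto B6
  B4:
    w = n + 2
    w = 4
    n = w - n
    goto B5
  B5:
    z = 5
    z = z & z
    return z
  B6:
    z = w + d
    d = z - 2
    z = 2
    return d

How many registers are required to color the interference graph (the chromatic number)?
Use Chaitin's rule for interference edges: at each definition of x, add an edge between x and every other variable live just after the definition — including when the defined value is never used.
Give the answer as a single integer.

Per-block:
  B0: def={d,n,w} ue=∅
  B1: def={w} ue={n,w}
  B2: def={n} ue=∅
  B3: def={w,z} ue={w}
  B4: def={n,w} ue={n}
  B5: def={z} ue=∅
  B6: def={d,z} ue={d,w}

Live sets:
  B0 li=∅ lo={d,n,w}
  B1 li={d,n,w} lo={d,w}
  B2 li={d,w} lo={d,n,w}
  B3 li={d,w} lo={d,w}
  B4 li={n} lo=∅
  B5 li=∅ lo=∅
  B6 li={d,w} lo=∅

Interference:
  d: {n,w,z}
  n: {d,w}
  w: {d,n}
  z: {d}

Colouring:
  lower bound: {d,n,w} mutually conflict ⇒ χ ≥ 3
  assign d→r0 n→r1 w→r2 z→r1 — no edge inside a register ⇒ χ ≤ 3
  χ = 3

Answer: 3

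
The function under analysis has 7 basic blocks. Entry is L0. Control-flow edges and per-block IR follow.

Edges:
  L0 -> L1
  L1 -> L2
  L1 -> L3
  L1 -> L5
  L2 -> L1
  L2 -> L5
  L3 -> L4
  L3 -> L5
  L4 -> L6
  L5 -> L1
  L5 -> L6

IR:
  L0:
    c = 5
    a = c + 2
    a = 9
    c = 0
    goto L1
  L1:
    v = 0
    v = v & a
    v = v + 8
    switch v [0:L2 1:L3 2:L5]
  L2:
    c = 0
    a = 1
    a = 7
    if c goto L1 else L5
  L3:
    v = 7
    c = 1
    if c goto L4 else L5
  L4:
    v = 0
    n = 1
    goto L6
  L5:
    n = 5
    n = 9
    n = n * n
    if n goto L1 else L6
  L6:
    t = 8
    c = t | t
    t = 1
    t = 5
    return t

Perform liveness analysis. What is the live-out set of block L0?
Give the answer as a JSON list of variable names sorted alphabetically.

Per-block:
  L0 def {a,c} use ∅
  L1 def {v} use {a}
  L2 def {a,c} use ∅
  L3 def {c,v} use ∅
  L4 def {n,v} use ∅
  L5 def {n} use ∅
  L6 def {c,t} use ∅

Live sets:
  live L0: ∅→{a}
  live L1: {a}→{a}
  live L2: ∅→{a}
  live L3: {a}→{a}
  live L4: ∅→∅
  live L5: {a}→{a}
  live L6: ∅→∅

live-out(L0) = ["a"]

Answer: ["a"]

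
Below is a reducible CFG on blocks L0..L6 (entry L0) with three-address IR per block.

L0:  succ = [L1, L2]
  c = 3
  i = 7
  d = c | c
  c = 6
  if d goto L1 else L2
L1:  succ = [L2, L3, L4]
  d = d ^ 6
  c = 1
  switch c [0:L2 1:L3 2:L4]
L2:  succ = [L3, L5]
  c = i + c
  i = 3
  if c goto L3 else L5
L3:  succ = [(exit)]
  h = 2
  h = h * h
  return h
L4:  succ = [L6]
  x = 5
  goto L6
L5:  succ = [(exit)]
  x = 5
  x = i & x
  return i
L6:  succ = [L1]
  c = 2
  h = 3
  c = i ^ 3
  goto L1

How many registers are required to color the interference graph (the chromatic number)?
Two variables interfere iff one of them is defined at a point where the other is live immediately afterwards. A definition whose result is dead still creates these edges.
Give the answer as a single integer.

Answer: 3

Derivation:
def/use:
  L0 def {c,d,i} use ∅
  L1 def {c,d} use {d}
  L2 def {c,i} use {c,i}
  L3 def {h} use ∅
  L4 def {x} use ∅
  L5 def {x} use {i}
  L6 def {c,h} use {i}

Live sets:
  L0 li=∅ lo={c,d,i}
  L1 li={d,i} lo={c,d,i}
  L2 li={c,i} lo={i}
  L3 li=∅ lo=∅
  L4 li={d,i} lo={d,i}
  L5 li={i} lo=∅
  L6 li={d,i} lo={d,i}

Conflict graph:
  c — {d,i}
  d — {c,h,i,x}
  h — {d,i}
  i — {c,d,h,x}
  x — {d,i}

Chromatic number:
  lower bound: {c,d,i} mutually conflict ⇒ χ ≥ 3
  assign c→r2 d→r0 h→r2 i→r1 x→r2 — no edge inside a register ⇒ χ ≤ 3
  χ = 3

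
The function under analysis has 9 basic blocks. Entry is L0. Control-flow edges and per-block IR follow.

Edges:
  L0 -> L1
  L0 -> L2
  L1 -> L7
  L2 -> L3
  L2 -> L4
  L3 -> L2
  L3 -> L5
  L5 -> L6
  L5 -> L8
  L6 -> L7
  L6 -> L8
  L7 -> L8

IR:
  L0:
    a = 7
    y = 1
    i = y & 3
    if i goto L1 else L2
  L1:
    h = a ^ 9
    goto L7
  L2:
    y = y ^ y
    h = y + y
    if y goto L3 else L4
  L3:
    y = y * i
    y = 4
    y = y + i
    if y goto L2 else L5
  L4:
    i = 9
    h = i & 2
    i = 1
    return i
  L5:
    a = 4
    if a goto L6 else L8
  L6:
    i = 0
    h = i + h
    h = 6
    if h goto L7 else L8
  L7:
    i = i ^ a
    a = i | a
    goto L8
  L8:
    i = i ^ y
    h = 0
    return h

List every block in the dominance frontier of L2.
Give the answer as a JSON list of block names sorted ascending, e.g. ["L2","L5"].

idom tree: L1←L0 L2←L0 L3←L2 L4←L2 L5←L3 L6←L5 L7←L0 L8←L0
Join-block Dom:
  L2: preds {L0,L3}: {L0} ∩ {L0,L2,L3} = {L0}; idom=L0
  L7: preds {L1,L6}: {L0,L1} ∩ {L0,L2,L3,L5,L6} = {L0}; idom=L0
  L8: preds {L5,L6,L7}: {L0,L2,L3,L5} ∩ {L0,L2,L3,L5,L6} ∩ {L0,L7} = {L0}; idom=L0

Frontier:
  L2←L0: walk · to L0
  L2←L3: walk L3→L2 to L0
  L7←L1: walk L1 to L0
  L7←L6: walk L6→L5→L3→L2 to L0
  L8←L5: walk L5→L3→L2 to L0
  L8←L6: walk L6→L5→L3→L2 to L0
  L8←L7: walk L7 to L0
  L0 → ∅
  L1 → {L7}
  L2 → {L2,L7,L8}
  L3 → {L2,L7,L8}
  L4 → ∅
  L5 → {L7,L8}
  L6 → {L7,L8}
  L7 → {L8}
  L8 → ∅

DF(L2) = ["L2", "L7", "L8"]

Answer: ["L2", "L7", "L8"]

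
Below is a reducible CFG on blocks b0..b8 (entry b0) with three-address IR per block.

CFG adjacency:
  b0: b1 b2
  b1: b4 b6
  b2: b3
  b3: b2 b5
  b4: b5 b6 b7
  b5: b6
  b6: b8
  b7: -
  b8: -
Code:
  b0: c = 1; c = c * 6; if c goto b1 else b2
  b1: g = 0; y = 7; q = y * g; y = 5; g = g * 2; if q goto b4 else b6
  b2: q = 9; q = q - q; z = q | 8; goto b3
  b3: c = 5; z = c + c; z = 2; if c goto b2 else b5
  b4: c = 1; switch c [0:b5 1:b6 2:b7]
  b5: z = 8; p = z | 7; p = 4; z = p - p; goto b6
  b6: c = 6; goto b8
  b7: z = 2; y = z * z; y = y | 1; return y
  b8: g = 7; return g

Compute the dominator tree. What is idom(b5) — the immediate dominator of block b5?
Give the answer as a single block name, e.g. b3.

idom tree: b1←b0 b2←b0 b3←b2 b4←b1 b5←b0 b6←b0 b7←b4 b8←b6
Dom∩ at merges:
  b2: preds {b0,b3}: {b0} ∩ {b0,b2,b3} = {b0}; idom=b0
  b5: preds {b3,b4}: {b0,b2,b3} ∩ {b0,b1,b4} = {b0}; idom=b0
  b6: preds {b1,b4,b5}: {b0,b1} ∩ {b0,b1,b4} ∩ {b0,b5} = {b0}; idom=b0

idom(b5) = b0

Answer: b0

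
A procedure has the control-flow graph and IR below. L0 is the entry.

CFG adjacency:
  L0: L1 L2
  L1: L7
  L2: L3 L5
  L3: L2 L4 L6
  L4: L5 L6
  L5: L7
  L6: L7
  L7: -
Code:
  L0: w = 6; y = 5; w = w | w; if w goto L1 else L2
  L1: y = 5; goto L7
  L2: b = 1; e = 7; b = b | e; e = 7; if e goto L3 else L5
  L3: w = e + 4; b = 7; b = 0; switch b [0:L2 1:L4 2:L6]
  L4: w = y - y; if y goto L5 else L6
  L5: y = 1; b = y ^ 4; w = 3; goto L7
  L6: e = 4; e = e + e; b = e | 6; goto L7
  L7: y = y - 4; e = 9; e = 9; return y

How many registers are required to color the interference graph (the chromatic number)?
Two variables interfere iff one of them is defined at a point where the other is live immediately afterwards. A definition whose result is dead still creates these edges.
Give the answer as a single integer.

Answer: 3

Working:
Block summaries:
  L0: def={w,y} ue=∅
  L1: def={y} ue=∅
  L2: def={b,e} ue=∅
  L3: def={b,w} ue={e}
  L4: def={w} ue={y}
  L5: def={b,w,y} ue=∅
  L6: def={b,e} ue=∅
  L7: def={e,y} ue={y}

Liveness:
  L0: in=∅ out={y}
  L1: in=∅ out={y}
  L2: in={y} out={e,y}
  L3: in={e,y} out={y}
  L4: in={y} out={y}
  L5: in=∅ out={y}
  L6: in={y} out={y}
  L7: in={y} out=∅

Interfere edges:
  b: {e,y}
  e: {b,y}
  w: {y}
  y: {b,e,w}

Chromatic number:
  lower bound: {b,e,y} mutually conflict ⇒ χ ≥ 3
  assign b→r1 e→r2 w→r1 y→r0 — no edge inside a register ⇒ χ ≤ 3
  χ = 3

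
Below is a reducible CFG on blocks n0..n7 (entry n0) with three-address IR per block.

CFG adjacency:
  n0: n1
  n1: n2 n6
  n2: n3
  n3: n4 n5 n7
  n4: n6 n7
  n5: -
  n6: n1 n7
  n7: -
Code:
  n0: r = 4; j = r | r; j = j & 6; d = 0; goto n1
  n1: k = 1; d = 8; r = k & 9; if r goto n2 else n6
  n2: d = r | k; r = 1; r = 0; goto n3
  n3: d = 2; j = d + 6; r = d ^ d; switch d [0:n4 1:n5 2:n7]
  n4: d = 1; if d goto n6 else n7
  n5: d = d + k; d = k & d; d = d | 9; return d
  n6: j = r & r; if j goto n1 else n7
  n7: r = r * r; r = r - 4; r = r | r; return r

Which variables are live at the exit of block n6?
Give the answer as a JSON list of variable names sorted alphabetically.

Answer: ["r"]

Analysis:
Block summaries:
  n0 def {d,j,r} use ∅
  n1 def {d,k,r} use ∅
  n2 def {d,r} use {k,r}
  n3 def {d,j,r} use ∅
  n4 def {d} use ∅
  n5 def {d} use {d,k}
  n6 def {j} use {r}
  n7 def {r} use {r}

Live sets:
  n0: in=∅ out=∅
  n1: in=∅ out={k,r}
  n2: in={k,r} out={k}
  n3: in={k} out={d,k,r}
  n4: in={r} out={r}
  n5: in={d,k} out=∅
  n6: in={r} out={r}
  n7: in={r} out=∅

live-out(n6) = ["r"]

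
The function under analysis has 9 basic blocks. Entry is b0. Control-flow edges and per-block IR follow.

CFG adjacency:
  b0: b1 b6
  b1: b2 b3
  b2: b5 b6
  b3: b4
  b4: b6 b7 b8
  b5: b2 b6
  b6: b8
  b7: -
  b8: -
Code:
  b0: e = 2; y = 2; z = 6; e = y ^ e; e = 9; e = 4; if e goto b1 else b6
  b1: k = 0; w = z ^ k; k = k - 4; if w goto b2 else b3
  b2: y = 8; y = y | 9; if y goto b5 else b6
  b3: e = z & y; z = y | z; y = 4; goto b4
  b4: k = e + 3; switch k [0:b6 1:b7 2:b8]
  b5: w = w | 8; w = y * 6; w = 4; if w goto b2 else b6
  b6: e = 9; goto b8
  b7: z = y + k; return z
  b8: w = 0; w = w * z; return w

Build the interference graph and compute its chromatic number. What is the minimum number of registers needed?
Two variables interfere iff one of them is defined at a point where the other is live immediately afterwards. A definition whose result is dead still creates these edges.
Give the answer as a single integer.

Answer: 4

Analysis:
Per-block:
  b0 def {e,y,z} use ∅
  b1 def {k,w} use {z}
  b2 def {y} use ∅
  b3 def {e,y,z} use {y,z}
  b4 def {k} use {e}
  b5 def {w} use {w,y}
  b6 def {e} use ∅
  b7 def {z} use {k,y}
  b8 def {w} use {z}

Live sets:
  live b0: ∅→{y,z}
  live b1: {y,z}→{w,y,z}
  live b2: {w,z}→{w,y,z}
  live b3: {y,z}→{e,y,z}
  live b4: {e,y,z}→{k,y,z}
  live b5: {w,y,z}→{w,z}
  live b6: {z}→{z}
  live b7: {k,y}→∅
  live b8: {z}→∅

Interfere edges:
  e↔{y,z}
  k↔{w,y,z}
  w↔{k,y,z}
  y↔{e,k,w,z}
  z↔{e,k,w,y}

Registers:
  lower bound: {k,w,y,z} mutually conflict ⇒ χ ≥ 4
  assign e→R2 k→R2 w→R3 y→R0 z→R1 — no edge inside a register ⇒ χ ≤ 4
  χ = 4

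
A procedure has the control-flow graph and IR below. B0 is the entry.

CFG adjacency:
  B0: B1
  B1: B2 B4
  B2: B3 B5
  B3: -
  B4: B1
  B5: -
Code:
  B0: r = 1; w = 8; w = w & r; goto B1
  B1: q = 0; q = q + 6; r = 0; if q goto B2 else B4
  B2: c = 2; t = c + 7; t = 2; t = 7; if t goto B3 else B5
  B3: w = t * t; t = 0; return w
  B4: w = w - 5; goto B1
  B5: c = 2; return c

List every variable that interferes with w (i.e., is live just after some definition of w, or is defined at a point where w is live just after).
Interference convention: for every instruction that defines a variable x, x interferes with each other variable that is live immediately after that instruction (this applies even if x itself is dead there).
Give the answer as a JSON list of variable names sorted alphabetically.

Per-block:
  B0: {r,w} / ∅
  B1: {q,r} / ∅
  B2: {c,t} / ∅
  B3: {t,w} / {t}
  B4: {w} / {w}
  B5: {c} / ∅

Live sets:
  live B0: ∅→{w}
  live B1: {w}→{w}
  live B2: ∅→{t}
  live B3: {t}→∅
  live B4: {w}→{w}
  live B5: ∅→∅

Conflict graph:
  c: ∅
  q: {r,w}
  r: {q,w}
  t: {w}
  w: {q,r,t}

N(w) = ["q", "r", "t"]

Answer: ["q", "r", "t"]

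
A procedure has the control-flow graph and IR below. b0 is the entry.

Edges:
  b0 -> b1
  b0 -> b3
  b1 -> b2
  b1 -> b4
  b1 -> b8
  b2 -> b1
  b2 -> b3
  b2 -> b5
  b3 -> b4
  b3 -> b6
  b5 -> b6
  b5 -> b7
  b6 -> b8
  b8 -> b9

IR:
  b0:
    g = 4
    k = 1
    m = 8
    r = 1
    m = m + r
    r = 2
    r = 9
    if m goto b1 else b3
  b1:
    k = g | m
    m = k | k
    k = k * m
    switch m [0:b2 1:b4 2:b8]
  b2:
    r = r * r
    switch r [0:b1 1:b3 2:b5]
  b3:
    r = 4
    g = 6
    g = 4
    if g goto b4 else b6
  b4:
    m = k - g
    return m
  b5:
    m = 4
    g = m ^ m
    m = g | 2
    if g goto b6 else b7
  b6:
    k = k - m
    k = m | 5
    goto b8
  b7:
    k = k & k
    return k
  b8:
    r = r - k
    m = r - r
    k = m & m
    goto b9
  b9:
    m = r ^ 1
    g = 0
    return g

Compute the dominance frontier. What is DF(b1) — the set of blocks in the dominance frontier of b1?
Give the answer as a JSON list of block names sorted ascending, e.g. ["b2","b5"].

idom tree: b1←b0 b2←b1 b3←b0 b4←b0 b5←b2 b6←b0 b7←b5 b8←b0 b9←b8
Join-block Dom:
  b1: preds {b0,b2}: {b0} ∩ {b0,b1,b2} = {b0}; idom=b0
  b3: preds {b0,b2}: {b0} ∩ {b0,b1,b2} = {b0}; idom=b0
  b4: preds {b1,b3}: {b0,b1} ∩ {b0,b3} = {b0}; idom=b0
  b6: preds {b3,b5}: {b0,b3} ∩ {b0,b1,b2,b5} = {b0}; idom=b0
  b8: preds {b1,b6}: {b0,b1} ∩ {b0,b6} = {b0}; idom=b0

Frontier:
  join b1 pred b0: · stop@b0
  join b1 pred b2: b2→b1 stop@b0
  join b3 pred b0: · stop@b0
  join b3 pred b2: b2→b1 stop@b0
  join b4 pred b1: b1 stop@b0
  join b4 pred b3: b3 stop@b0
  join b6 pred b3: b3 stop@b0
  join b6 pred b5: b5→b2→b1 stop@b0
  join b8 pred b1: b1 stop@b0
  join b8 pred b6: b6 stop@b0
  b0 → ∅
  b1 → {b1,b3,b4,b6,b8}
  b2 → {b1,b3,b6}
  b3 → {b4,b6}
  b4 → ∅
  b5 → {b6}
  b6 → {b8}
  b7 → ∅
  b8 → ∅
  b9 → ∅

DF(b1) = ["b1", "b3", "b4", "b6", "b8"]

Answer: ["b1", "b3", "b4", "b6", "b8"]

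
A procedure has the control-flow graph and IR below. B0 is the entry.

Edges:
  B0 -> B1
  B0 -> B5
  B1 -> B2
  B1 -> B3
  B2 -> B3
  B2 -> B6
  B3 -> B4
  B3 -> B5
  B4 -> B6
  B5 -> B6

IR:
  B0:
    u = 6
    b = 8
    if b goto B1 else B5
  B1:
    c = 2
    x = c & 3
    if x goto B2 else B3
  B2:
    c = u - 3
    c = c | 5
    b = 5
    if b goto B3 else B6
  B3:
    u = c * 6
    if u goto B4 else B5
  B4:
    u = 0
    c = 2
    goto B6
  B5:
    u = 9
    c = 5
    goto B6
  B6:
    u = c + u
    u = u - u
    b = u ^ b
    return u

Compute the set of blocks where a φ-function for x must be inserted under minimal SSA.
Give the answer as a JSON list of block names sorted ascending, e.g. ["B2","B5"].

idom tree: B1←B0 B2←B1 B3←B1 B4←B3 B5←B0 B6←B0
Join-block Dom:
  B3: preds {B1,B2}: {B0,B1} ∩ {B0,B1,B2} = {B0,B1}; idom=B1
  B5: preds {B0,B3}: {B0} ∩ {B0,B1,B3} = {B0}; idom=B0
  B6: preds {B2,B4,B5}: {B0,B1,B2} ∩ {B0,B1,B3,B4} ∩ {B0,B5} = {B0}; idom=B0

DF derivation:
  join B3 pred B1: · stop@B1
  join B3 pred B2: B2 stop@B1
  join B5 pred B0: · stop@B0
  join B5 pred B3: B3→B1 stop@B0
  join B6 pred B2: B2→B1 stop@B0
  join B6 pred B4: B4→B3→B1 stop@B0
  join B6 pred B5: B5 stop@B0
  B0 → ∅
  B1 → {B5,B6}
  B2 → {B3,B6}
  B3 → {B5,B6}
  B4 → {B6}
  B5 → {B6}
  B6 → ∅

φ for x: defs {B1}
  DF⁺ = {B5,B6}

Answer: ["B5", "B6"]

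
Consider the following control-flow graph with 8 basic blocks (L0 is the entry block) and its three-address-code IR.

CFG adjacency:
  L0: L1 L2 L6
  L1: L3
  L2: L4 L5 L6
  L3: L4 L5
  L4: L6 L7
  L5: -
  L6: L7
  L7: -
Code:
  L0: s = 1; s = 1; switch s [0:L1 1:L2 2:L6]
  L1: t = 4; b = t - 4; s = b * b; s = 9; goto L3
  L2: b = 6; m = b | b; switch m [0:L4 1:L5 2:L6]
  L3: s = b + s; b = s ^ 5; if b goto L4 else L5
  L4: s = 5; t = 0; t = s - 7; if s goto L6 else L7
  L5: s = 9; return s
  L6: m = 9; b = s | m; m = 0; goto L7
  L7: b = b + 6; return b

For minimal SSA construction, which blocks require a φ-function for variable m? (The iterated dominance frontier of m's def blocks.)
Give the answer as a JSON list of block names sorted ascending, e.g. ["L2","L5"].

idom tree: L1←L0 L2←L0 L3←L1 L4←L0 L5←L0 L6←L0 L7←L0
Dom∩ at merges:
  L4: preds {L2,L3}: {L0,L2} ∩ {L0,L1,L3} = {L0}; idom=L0
  L5: preds {L2,L3}: {L0,L2} ∩ {L0,L1,L3} = {L0}; idom=L0
  L6: preds {L0,L2,L4}: {L0} ∩ {L0,L2} ∩ {L0,L4} = {L0}; idom=L0
  L7: preds {L4,L6}: {L0,L4} ∩ {L0,L6} = {L0}; idom=L0

DF derivation:
  L4←L2: walk L2 to L0
  L4←L3: walk L3→L1 to L0
  L5←L2: walk L2 to L0
  L5←L3: walk L3→L1 to L0
  L6←L0: walk · to L0
  L6←L2: walk L2 to L0
  L6←L4: walk L4 to L0
  L7←L4: walk L4 to L0
  L7←L6: walk L6 to L0
  L0 → ∅
  L1 → {L4,L5}
  L2 → {L4,L5,L6}
  L3 → {L4,L5}
  L4 → {L6,L7}
  L5 → ∅
  L6 → {L7}
  L7 → ∅

φ for m: defs {L2,L6}
  DF⁺ = {L4,L5,L6,L7}

Answer: ["L4", "L5", "L6", "L7"]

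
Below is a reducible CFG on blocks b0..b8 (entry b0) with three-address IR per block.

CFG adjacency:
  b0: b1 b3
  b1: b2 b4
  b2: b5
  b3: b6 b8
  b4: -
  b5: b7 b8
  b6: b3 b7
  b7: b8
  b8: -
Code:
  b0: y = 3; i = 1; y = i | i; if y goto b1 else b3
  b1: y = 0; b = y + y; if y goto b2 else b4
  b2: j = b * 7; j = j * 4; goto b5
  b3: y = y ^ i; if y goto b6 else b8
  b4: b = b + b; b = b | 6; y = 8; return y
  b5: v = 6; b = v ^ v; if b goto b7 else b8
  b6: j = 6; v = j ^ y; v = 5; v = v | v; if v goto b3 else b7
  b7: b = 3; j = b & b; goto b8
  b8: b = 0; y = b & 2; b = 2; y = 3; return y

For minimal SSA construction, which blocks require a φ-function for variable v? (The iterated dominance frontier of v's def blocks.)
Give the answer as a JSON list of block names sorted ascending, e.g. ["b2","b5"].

Answer: ["b3", "b7", "b8"]

Working:
idom tree: b1←b0 b2←b1 b3←b0 b4←b1 b5←b2 b6←b3 b7←b0 b8←b0
Dom∩ at merges:
  b3: preds {b0,b6}: {b0} ∩ {b0,b3,b6} = {b0}; idom=b0
  b7: preds {b5,b6}: {b0,b1,b2,b5} ∩ {b0,b3,b6} = {b0}; idom=b0
  b8: preds {b3,b5,b7}: {b0,b3} ∩ {b0,b1,b2,b5} ∩ {b0,b7} = {b0}; idom=b0

Frontier:
  b3←b0: walk · to b0
  b3←b6: walk b6→b3 to b0
  b7←b5: walk b5→b2→b1 to b0
  b7←b6: walk b6→b3 to b0
  b8←b3: walk b3 to b0
  b8←b5: walk b5→b2→b1 to b0
  b8←b7: walk b7 to b0
  DF(b0)=∅
  DF(b1)={b7,b8}
  DF(b2)={b7,b8}
  DF(b3)={b3,b7,b8}
  DF(b4)=∅
  DF(b5)={b7,b8}
  DF(b6)={b3,b7}
  DF(b7)={b8}
  DF(b8)=∅

φ for v: defs {b5,b6}
  DF⁺ = {b3,b7,b8}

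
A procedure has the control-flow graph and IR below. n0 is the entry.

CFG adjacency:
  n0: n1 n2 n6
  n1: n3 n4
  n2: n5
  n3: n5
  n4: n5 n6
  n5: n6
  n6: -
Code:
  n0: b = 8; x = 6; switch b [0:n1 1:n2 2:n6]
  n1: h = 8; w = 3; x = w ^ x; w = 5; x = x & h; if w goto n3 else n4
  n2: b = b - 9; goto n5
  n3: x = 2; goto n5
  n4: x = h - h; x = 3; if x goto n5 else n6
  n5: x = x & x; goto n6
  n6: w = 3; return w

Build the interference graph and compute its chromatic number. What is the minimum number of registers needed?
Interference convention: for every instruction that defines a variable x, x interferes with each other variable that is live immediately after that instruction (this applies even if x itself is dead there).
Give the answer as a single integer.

Per-block:
  n0: def={b,x} ue=∅
  n1: def={h,w,x} ue={x}
  n2: def={b} ue={b}
  n3: def={x} ue=∅
  n4: def={x} ue={h}
  n5: def={x} ue={x}
  n6: def={w} ue=∅

Liveness:
  n0 li=∅ lo={b,x}
  n1 li={x} lo={h}
  n2 li={b,x} lo={x}
  n3 li=∅ lo={x}
  n4 li={h} lo={x}
  n5 li={x} lo=∅
  n6 li=∅ lo=∅

Conflict graph:
  b — {x}
  h — {w,x}
  w — {h,x}
  x — {b,h,w}

Colouring:
  lower bound: {h,w,x} mutually conflict ⇒ χ ≥ 3
  assign b→R1 h→R1 w→R2 x→R0 — no edge inside a register ⇒ χ ≤ 3
  χ = 3

Answer: 3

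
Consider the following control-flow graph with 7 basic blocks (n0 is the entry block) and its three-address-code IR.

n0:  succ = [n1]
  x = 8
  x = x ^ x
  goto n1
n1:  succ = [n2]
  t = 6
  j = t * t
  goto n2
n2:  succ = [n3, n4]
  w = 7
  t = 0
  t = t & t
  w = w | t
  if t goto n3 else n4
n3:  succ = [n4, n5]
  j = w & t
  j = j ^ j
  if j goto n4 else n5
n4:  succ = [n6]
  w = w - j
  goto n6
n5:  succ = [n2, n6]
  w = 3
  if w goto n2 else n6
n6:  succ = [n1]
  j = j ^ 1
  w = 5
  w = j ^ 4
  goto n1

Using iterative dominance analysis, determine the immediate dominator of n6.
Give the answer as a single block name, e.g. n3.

idom tree: n1←n0 n2←n1 n3←n2 n4←n2 n5←n3 n6←n2
Dom∩ at merges:
  n1: preds {n0,n6}: {n0} ∩ {n0,n1,n2,n6} = {n0}; idom=n0
  n2: preds {n1,n5}: {n0,n1} ∩ {n0,n1,n2,n3,n5} = {n0,n1}; idom=n1
  n4: preds {n2,n3}: {n0,n1,n2} ∩ {n0,n1,n2,n3} = {n0,n1,n2}; idom=n2
  n6: preds {n4,n5}: {n0,n1,n2,n4} ∩ {n0,n1,n2,n3,n5} = {n0,n1,n2}; idom=n2

idom(n6) = n2

Answer: n2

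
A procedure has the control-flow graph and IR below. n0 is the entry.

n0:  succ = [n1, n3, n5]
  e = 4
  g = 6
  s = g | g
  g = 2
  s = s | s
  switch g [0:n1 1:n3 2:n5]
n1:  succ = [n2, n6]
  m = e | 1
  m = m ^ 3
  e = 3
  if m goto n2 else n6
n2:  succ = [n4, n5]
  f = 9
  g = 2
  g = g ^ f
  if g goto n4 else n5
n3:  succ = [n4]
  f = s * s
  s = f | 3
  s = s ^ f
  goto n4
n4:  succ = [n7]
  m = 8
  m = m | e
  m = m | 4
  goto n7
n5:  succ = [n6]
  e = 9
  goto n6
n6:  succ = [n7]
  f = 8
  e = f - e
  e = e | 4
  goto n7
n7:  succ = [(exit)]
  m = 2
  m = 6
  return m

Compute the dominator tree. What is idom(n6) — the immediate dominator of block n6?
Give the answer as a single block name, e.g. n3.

idom tree: n1←n0 n2←n1 n3←n0 n4←n0 n5←n0 n6←n0 n7←n0
Dom at joins:
  n4: preds {n2,n3}: {n0,n1,n2} ∩ {n0,n3} = {n0}; idom=n0
  n5: preds {n0,n2}: {n0} ∩ {n0,n1,n2} = {n0}; idom=n0
  n6: preds {n1,n5}: {n0,n1} ∩ {n0,n5} = {n0}; idom=n0
  n7: preds {n4,n6}: {n0,n4} ∩ {n0,n6} = {n0}; idom=n0

idom(n6) = n0

Answer: n0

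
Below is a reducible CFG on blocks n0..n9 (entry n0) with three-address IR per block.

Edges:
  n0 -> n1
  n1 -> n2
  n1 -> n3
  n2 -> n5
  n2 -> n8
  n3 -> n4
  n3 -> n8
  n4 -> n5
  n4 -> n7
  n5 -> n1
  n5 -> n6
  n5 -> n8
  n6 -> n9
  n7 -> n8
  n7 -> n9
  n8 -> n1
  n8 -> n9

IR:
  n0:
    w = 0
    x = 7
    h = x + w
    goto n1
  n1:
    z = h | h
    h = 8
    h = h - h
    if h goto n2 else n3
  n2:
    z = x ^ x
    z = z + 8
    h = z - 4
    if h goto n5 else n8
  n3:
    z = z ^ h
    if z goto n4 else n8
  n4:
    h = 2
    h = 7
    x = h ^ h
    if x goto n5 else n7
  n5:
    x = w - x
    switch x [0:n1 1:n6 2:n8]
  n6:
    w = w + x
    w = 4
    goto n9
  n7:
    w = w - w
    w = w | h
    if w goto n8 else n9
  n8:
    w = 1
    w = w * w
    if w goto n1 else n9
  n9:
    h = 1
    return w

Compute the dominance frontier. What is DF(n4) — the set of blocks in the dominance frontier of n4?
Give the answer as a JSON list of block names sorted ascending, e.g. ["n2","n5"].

idom tree: n1←n0 n2←n1 n3←n1 n4←n3 n5←n1 n6←n5 n7←n4 n8←n1 n9←n1
Dom∩ at merges:
  n1: preds {n0,n5,n8}: {n0} ∩ {n0,n1,n5} ∩ {n0,n1,n8} = {n0}; idom=n0
  n5: preds {n2,n4}: {n0,n1,n2} ∩ {n0,n1,n3,n4} = {n0,n1}; idom=n1
  n8: preds {n2,n3,n5,n7}: {n0,n1,n2} ∩ {n0,n1,n3} ∩ {n0,n1,n5} ∩ {n0,n1,n3,n4,n7} = {n0,n1}; idom=n1
  n9: preds {n6,n7,n8}: {n0,n1,n5,n6} ∩ {n0,n1,n3,n4,n7} ∩ {n0,n1,n8} = {n0,n1}; idom=n1

DF walk-up:
  n1←n0: walk · to n0
  n1←n5: walk n5→n1 to n0
  n1←n8: walk n8→n1 to n0
  n5←n2: walk n2 to n1
  n5←n4: walk n4→n3 to n1
  n8←n2: walk n2 to n1
  n8←n3: walk n3 to n1
  n8←n5: walk n5 to n1
  n8←n7: walk n7→n4→n3 to n1
  n9←n6: walk n6→n5 to n1
  n9←n7: walk n7→n4→n3 to n1
  n9←n8: walk n8 to n1
  n0 → ∅
  n1 → {n1}
  n2 → {n5,n8}
  n3 → {n5,n8,n9}
  n4 → {n5,n8,n9}
  n5 → {n1,n8,n9}
  n6 → {n9}
  n7 → {n8,n9}
  n8 → {n1,n9}
  n9 → ∅

DF(n4) = ["n5", "n8", "n9"]

Answer: ["n5", "n8", "n9"]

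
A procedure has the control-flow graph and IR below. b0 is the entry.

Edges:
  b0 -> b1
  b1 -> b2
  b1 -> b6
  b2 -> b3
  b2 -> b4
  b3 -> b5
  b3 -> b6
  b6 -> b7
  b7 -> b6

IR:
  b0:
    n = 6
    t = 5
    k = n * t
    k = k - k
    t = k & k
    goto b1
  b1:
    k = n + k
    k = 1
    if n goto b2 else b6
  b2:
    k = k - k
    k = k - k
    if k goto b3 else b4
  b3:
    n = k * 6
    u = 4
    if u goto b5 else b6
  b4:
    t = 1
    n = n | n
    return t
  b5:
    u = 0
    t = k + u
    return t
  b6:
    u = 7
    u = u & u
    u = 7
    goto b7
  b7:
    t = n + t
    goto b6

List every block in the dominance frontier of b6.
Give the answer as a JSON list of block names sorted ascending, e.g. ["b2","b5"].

Answer: ["b6"]

Derivation:
idom tree: b1←b0 b2←b1 b3←b2 b4←b2 b5←b3 b6←b1 b7←b6
Dom at joins:
  b6: preds {b1,b3,b7}: {b0,b1} ∩ {b0,b1,b2,b3} ∩ {b0,b1,b6,b7} = {b0,b1}; idom=b1

Frontier:
  b6←b1: walk · to b1
  b6←b3: walk b3→b2 to b1
  b6←b7: walk b7→b6 to b1
  b0 → ∅
  b1 → ∅
  b2 → {b6}
  b3 → {b6}
  b4 → ∅
  b5 → ∅
  b6 → {b6}
  b7 → {b6}

DF(b6) = ["b6"]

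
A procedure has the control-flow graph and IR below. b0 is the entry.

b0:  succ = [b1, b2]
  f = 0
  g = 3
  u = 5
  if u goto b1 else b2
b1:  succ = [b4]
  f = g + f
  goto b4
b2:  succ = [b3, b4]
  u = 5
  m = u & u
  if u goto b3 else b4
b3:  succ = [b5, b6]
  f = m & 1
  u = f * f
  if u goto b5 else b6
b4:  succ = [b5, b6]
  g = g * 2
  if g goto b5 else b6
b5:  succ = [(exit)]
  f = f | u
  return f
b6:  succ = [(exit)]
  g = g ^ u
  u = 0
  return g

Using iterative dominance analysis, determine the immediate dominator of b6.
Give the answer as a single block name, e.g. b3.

idom tree: b1←b0 b2←b0 b3←b2 b4←b0 b5←b0 b6←b0
Dom at joins:
  b4: preds {b1,b2}: {b0,b1} ∩ {b0,b2} = {b0}; idom=b0
  b5: preds {b3,b4}: {b0,b2,b3} ∩ {b0,b4} = {b0}; idom=b0
  b6: preds {b3,b4}: {b0,b2,b3} ∩ {b0,b4} = {b0}; idom=b0

idom(b6) = b0

Answer: b0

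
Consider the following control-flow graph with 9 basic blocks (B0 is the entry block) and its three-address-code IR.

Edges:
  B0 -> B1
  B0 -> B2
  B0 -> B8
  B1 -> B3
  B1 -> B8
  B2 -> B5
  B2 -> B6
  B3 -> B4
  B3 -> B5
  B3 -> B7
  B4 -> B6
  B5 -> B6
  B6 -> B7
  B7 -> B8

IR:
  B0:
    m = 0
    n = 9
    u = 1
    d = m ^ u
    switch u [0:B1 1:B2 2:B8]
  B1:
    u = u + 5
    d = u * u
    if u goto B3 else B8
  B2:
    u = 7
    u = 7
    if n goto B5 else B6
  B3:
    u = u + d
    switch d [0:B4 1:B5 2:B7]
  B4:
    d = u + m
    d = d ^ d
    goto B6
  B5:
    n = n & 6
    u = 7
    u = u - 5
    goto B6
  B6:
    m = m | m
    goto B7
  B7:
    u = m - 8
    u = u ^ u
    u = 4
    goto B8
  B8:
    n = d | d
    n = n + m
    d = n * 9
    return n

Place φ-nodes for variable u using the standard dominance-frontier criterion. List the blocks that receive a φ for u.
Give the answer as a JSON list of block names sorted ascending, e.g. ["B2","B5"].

idom tree: B1←B0 B2←B0 B3←B1 B4←B3 B5←B0 B6←B0 B7←B0 B8←B0
Dom at joins:
  B5: preds {B2,B3}: {B0,B2} ∩ {B0,B1,B3} = {B0}; idom=B0
  B6: preds {B2,B4,B5}: {B0,B2} ∩ {B0,B1,B3,B4} ∩ {B0,B5} = {B0}; idom=B0
  B7: preds {B3,B6}: {B0,B1,B3} ∩ {B0,B6} = {B0}; idom=B0
  B8: preds {B0,B1,B7}: {B0} ∩ {B0,B1} ∩ {B0,B7} = {B0}; idom=B0

DF derivation:
  B5←B2: walk B2 to B0
  B5←B3: walk B3→B1 to B0
  B6←B2: walk B2 to B0
  B6←B4: walk B4→B3→B1 to B0
  B6←B5: walk B5 to B0
  B7←B3: walk B3→B1 to B0
  B7←B6: walk B6 to B0
  B8←B0: walk · to B0
  B8←B1: walk B1 to B0
  B8←B7: walk B7 to B0
  B0: DF=∅
  B1: DF={B5,B6,B7,B8}
  B2: DF={B5,B6}
  B3: DF={B5,B6,B7}
  B4: DF={B6}
  B5: DF={B6}
  B6: DF={B7}
  B7: DF={B8}
  B8: DF=∅

φ for u: defs {B0,B1,B2,B3,B5,B7}
  DF⁺ = {B5,B6,B7,B8}

Answer: ["B5", "B6", "B7", "B8"]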